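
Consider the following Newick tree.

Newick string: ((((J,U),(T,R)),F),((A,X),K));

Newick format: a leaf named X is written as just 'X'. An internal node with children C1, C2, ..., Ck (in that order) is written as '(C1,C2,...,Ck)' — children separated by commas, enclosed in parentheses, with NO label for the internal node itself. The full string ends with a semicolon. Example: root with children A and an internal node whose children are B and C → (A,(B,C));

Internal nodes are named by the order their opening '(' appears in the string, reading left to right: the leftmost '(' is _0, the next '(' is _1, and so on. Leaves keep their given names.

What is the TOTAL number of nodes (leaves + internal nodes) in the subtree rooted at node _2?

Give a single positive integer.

Newick: ((((J,U),(T,R)),F),((A,X),K));
Locate _2: it is the '(' at position 2 (the 3rd '(' reading left to right).
Query: subtree rooted at _2
_2: subtree_size = 1 + 6
  _3: subtree_size = 1 + 2
    J: subtree_size = 1 + 0
    U: subtree_size = 1 + 0
  _4: subtree_size = 1 + 2
    T: subtree_size = 1 + 0
    R: subtree_size = 1 + 0
Total subtree size of _2: 7

Answer: 7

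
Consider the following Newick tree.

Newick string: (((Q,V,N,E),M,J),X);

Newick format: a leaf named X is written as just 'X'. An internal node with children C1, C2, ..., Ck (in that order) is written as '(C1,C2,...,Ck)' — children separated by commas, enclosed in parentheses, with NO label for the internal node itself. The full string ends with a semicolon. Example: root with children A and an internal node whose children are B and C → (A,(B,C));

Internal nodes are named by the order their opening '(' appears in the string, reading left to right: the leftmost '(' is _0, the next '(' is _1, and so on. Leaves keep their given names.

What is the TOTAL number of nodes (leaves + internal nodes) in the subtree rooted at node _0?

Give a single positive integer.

Answer: 10

Derivation:
Newick: (((Q,V,N,E),M,J),X);
Locate _0: it is the '(' at position 0 (the 1st '(' reading left to right).
Query: subtree rooted at _0
_0: subtree_size = 1 + 9
  _1: subtree_size = 1 + 7
    _2: subtree_size = 1 + 4
      Q: subtree_size = 1 + 0
      V: subtree_size = 1 + 0
      N: subtree_size = 1 + 0
      E: subtree_size = 1 + 0
    M: subtree_size = 1 + 0
    J: subtree_size = 1 + 0
  X: subtree_size = 1 + 0
Total subtree size of _0: 10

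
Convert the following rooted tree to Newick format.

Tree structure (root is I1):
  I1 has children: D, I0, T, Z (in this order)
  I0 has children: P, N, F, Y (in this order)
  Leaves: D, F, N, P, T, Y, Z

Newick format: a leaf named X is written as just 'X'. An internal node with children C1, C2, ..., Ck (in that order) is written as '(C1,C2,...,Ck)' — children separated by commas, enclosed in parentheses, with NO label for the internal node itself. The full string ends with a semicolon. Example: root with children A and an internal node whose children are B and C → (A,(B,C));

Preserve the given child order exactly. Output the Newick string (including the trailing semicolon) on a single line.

Answer: (D,(P,N,F,Y),T,Z);

Derivation:
internal I1 with children ['D', 'I0', 'T', 'Z']
  leaf 'D' → 'D'
  internal I0 with children ['P', 'N', 'F', 'Y']
    leaf 'P' → 'P'
    leaf 'N' → 'N'
    leaf 'F' → 'F'
    leaf 'Y' → 'Y'
  → '(P,N,F,Y)'
  leaf 'T' → 'T'
  leaf 'Z' → 'Z'
→ '(D,(P,N,F,Y),T,Z)'
Final: (D,(P,N,F,Y),T,Z);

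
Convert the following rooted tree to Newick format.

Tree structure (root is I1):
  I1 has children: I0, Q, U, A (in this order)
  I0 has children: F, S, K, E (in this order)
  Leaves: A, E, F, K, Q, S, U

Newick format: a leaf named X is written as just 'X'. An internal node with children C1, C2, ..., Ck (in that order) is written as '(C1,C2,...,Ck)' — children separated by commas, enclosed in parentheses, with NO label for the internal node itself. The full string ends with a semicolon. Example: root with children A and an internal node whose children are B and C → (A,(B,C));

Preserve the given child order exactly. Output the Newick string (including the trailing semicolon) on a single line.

Answer: ((F,S,K,E),Q,U,A);

Derivation:
internal I1 with children ['I0', 'Q', 'U', 'A']
  internal I0 with children ['F', 'S', 'K', 'E']
    leaf 'F' → 'F'
    leaf 'S' → 'S'
    leaf 'K' → 'K'
    leaf 'E' → 'E'
  → '(F,S,K,E)'
  leaf 'Q' → 'Q'
  leaf 'U' → 'U'
  leaf 'A' → 'A'
→ '((F,S,K,E),Q,U,A)'
Final: ((F,S,K,E),Q,U,A);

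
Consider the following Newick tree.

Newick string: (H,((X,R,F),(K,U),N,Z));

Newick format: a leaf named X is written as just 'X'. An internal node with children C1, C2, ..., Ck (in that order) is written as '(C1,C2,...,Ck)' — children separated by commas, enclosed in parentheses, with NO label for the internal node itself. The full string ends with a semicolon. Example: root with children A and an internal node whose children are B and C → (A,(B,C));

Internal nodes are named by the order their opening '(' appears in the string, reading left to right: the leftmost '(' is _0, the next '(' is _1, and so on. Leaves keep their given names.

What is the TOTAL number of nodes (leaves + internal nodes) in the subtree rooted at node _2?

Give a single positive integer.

Newick: (H,((X,R,F),(K,U),N,Z));
Locate _2: it is the '(' at position 4 (the 3rd '(' reading left to right).
Query: subtree rooted at _2
_2: subtree_size = 1 + 3
  X: subtree_size = 1 + 0
  R: subtree_size = 1 + 0
  F: subtree_size = 1 + 0
Total subtree size of _2: 4

Answer: 4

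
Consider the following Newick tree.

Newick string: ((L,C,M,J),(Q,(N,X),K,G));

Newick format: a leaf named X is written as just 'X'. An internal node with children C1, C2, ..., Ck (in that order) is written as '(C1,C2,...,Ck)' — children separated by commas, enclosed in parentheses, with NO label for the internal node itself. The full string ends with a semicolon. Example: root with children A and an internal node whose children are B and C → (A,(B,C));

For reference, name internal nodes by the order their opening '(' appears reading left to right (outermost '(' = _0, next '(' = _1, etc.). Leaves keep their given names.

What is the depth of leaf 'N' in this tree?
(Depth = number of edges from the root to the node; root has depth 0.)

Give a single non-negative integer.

Answer: 3

Derivation:
Newick: ((L,C,M,J),(Q,(N,X),K,G));
Naming internals by '(' encounter order: outermost '(' = _0, next = _1, ...
Query node: N
Path from root: _0 -> _2 -> _3 -> N
Depth of N: 3 (number of edges from root)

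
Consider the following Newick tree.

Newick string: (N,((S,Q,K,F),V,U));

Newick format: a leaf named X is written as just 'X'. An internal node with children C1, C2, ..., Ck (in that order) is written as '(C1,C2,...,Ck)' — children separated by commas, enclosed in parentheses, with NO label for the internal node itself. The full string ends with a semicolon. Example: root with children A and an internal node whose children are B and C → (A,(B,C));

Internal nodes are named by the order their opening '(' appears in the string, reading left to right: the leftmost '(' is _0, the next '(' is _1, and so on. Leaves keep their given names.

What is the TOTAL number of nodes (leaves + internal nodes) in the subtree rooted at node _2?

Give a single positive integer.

Answer: 5

Derivation:
Newick: (N,((S,Q,K,F),V,U));
Locate _2: it is the '(' at position 4 (the 3rd '(' reading left to right).
Query: subtree rooted at _2
_2: subtree_size = 1 + 4
  S: subtree_size = 1 + 0
  Q: subtree_size = 1 + 0
  K: subtree_size = 1 + 0
  F: subtree_size = 1 + 0
Total subtree size of _2: 5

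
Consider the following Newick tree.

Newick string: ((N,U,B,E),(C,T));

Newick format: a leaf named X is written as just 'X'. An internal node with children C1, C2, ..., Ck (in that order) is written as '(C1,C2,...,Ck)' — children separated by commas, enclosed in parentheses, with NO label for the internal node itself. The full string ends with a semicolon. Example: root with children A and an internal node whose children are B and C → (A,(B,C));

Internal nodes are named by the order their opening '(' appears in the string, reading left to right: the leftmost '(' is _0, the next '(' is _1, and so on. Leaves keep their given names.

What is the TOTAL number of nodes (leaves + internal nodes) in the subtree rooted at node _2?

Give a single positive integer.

Answer: 3

Derivation:
Newick: ((N,U,B,E),(C,T));
Locate _2: it is the '(' at position 11 (the 3rd '(' reading left to right).
Query: subtree rooted at _2
_2: subtree_size = 1 + 2
  C: subtree_size = 1 + 0
  T: subtree_size = 1 + 0
Total subtree size of _2: 3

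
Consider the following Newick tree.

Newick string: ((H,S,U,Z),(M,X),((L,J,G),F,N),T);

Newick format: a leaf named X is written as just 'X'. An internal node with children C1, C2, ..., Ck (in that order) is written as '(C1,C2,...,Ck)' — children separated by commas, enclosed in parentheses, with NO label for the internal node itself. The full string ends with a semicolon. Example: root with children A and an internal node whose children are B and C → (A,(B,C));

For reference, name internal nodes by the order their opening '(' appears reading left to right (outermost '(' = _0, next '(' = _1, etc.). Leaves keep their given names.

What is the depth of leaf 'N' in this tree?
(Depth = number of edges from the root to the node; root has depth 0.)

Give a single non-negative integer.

Answer: 2

Derivation:
Newick: ((H,S,U,Z),(M,X),((L,J,G),F,N),T);
Naming internals by '(' encounter order: outermost '(' = _0, next = _1, ...
Query node: N
Path from root: _0 -> _3 -> N
Depth of N: 2 (number of edges from root)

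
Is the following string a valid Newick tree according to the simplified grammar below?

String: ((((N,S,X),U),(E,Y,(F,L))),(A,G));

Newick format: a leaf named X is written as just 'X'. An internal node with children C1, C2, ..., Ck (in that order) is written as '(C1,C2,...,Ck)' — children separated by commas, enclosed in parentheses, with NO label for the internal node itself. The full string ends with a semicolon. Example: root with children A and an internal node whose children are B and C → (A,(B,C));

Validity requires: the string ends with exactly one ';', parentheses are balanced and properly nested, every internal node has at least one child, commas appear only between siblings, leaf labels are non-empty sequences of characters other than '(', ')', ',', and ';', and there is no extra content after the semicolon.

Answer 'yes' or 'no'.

Answer: yes

Derivation:
Input: ((((N,S,X),U),(E,Y,(F,L))),(A,G));
Paren balance: 7 '(' vs 7 ')' OK
Ends with single ';': True
Full parse: OK
Valid: True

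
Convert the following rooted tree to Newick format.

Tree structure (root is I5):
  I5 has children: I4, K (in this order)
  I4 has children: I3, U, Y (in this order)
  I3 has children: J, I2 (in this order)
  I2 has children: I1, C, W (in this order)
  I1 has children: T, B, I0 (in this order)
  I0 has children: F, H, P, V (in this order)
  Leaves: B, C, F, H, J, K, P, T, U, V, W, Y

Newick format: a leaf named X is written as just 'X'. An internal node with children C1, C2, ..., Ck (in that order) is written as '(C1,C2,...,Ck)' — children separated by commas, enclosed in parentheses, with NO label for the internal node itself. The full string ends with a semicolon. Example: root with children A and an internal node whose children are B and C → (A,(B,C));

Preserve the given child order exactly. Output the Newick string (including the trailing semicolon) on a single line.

internal I5 with children ['I4', 'K']
  internal I4 with children ['I3', 'U', 'Y']
    internal I3 with children ['J', 'I2']
      leaf 'J' → 'J'
      internal I2 with children ['I1', 'C', 'W']
        internal I1 with children ['T', 'B', 'I0']
          leaf 'T' → 'T'
          leaf 'B' → 'B'
          internal I0 with children ['F', 'H', 'P', 'V']
            leaf 'F' → 'F'
            leaf 'H' → 'H'
            leaf 'P' → 'P'
            leaf 'V' → 'V'
          → '(F,H,P,V)'
        → '(T,B,(F,H,P,V))'
        leaf 'C' → 'C'
        leaf 'W' → 'W'
      → '((T,B,(F,H,P,V)),C,W)'
    → '(J,((T,B,(F,H,P,V)),C,W))'
    leaf 'U' → 'U'
    leaf 'Y' → 'Y'
  → '((J,((T,B,(F,H,P,V)),C,W)),U,Y)'
  leaf 'K' → 'K'
→ '(((J,((T,B,(F,H,P,V)),C,W)),U,Y),K)'
Final: (((J,((T,B,(F,H,P,V)),C,W)),U,Y),K);

Answer: (((J,((T,B,(F,H,P,V)),C,W)),U,Y),K);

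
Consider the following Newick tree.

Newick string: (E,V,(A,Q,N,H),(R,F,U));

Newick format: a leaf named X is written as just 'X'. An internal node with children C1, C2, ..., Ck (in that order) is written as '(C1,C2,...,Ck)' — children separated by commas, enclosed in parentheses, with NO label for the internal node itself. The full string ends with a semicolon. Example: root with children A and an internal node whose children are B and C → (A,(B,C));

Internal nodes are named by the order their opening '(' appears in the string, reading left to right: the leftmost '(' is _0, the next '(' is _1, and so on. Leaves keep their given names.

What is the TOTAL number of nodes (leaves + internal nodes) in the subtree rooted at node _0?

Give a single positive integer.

Newick: (E,V,(A,Q,N,H),(R,F,U));
Locate _0: it is the '(' at position 0 (the 1st '(' reading left to right).
Query: subtree rooted at _0
_0: subtree_size = 1 + 11
  E: subtree_size = 1 + 0
  V: subtree_size = 1 + 0
  _1: subtree_size = 1 + 4
    A: subtree_size = 1 + 0
    Q: subtree_size = 1 + 0
    N: subtree_size = 1 + 0
    H: subtree_size = 1 + 0
  _2: subtree_size = 1 + 3
    R: subtree_size = 1 + 0
    F: subtree_size = 1 + 0
    U: subtree_size = 1 + 0
Total subtree size of _0: 12

Answer: 12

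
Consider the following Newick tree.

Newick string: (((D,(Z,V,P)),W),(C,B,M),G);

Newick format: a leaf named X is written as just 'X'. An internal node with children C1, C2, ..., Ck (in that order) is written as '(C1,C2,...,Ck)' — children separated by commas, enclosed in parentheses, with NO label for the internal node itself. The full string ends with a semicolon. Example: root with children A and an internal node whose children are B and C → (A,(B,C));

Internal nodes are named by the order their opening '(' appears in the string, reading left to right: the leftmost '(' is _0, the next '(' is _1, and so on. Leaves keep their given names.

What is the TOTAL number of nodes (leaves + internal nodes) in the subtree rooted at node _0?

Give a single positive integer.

Newick: (((D,(Z,V,P)),W),(C,B,M),G);
Locate _0: it is the '(' at position 0 (the 1st '(' reading left to right).
Query: subtree rooted at _0
_0: subtree_size = 1 + 13
  _1: subtree_size = 1 + 7
    _2: subtree_size = 1 + 5
      D: subtree_size = 1 + 0
      _3: subtree_size = 1 + 3
        Z: subtree_size = 1 + 0
        V: subtree_size = 1 + 0
        P: subtree_size = 1 + 0
    W: subtree_size = 1 + 0
  _4: subtree_size = 1 + 3
    C: subtree_size = 1 + 0
    B: subtree_size = 1 + 0
    M: subtree_size = 1 + 0
  G: subtree_size = 1 + 0
Total subtree size of _0: 14

Answer: 14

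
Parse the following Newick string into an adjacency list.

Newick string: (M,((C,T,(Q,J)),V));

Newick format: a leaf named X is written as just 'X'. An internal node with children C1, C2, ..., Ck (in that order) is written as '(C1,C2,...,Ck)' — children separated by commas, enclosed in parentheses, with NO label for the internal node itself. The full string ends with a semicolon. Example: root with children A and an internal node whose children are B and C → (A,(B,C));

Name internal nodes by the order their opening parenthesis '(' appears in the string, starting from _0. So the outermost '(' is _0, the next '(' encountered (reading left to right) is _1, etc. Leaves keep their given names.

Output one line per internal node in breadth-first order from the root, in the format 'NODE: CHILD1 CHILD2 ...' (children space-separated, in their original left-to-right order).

Input: (M,((C,T,(Q,J)),V));
Scanning left-to-right, naming '(' by encounter order:
  pos 0: '(' -> open internal node _0 (depth 1)
  pos 3: '(' -> open internal node _1 (depth 2)
  pos 4: '(' -> open internal node _2 (depth 3)
  pos 9: '(' -> open internal node _3 (depth 4)
  pos 13: ')' -> close internal node _3 (now at depth 3)
  pos 14: ')' -> close internal node _2 (now at depth 2)
  pos 17: ')' -> close internal node _1 (now at depth 1)
  pos 18: ')' -> close internal node _0 (now at depth 0)
Total internal nodes: 4
BFS adjacency from root:
  _0: M _1
  _1: _2 V
  _2: C T _3
  _3: Q J

Answer: _0: M _1
_1: _2 V
_2: C T _3
_3: Q J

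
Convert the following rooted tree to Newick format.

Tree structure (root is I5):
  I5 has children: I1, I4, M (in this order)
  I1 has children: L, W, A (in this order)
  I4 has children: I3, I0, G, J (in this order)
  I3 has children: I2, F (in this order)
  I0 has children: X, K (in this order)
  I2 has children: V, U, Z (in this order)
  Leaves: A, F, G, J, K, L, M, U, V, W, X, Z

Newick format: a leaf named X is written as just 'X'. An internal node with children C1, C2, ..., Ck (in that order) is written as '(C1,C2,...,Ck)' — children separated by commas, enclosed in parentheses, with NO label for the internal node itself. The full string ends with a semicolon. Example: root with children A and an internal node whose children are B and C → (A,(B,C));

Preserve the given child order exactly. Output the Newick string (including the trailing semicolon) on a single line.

Answer: ((L,W,A),(((V,U,Z),F),(X,K),G,J),M);

Derivation:
internal I5 with children ['I1', 'I4', 'M']
  internal I1 with children ['L', 'W', 'A']
    leaf 'L' → 'L'
    leaf 'W' → 'W'
    leaf 'A' → 'A'
  → '(L,W,A)'
  internal I4 with children ['I3', 'I0', 'G', 'J']
    internal I3 with children ['I2', 'F']
      internal I2 with children ['V', 'U', 'Z']
        leaf 'V' → 'V'
        leaf 'U' → 'U'
        leaf 'Z' → 'Z'
      → '(V,U,Z)'
      leaf 'F' → 'F'
    → '((V,U,Z),F)'
    internal I0 with children ['X', 'K']
      leaf 'X' → 'X'
      leaf 'K' → 'K'
    → '(X,K)'
    leaf 'G' → 'G'
    leaf 'J' → 'J'
  → '(((V,U,Z),F),(X,K),G,J)'
  leaf 'M' → 'M'
→ '((L,W,A),(((V,U,Z),F),(X,K),G,J),M)'
Final: ((L,W,A),(((V,U,Z),F),(X,K),G,J),M);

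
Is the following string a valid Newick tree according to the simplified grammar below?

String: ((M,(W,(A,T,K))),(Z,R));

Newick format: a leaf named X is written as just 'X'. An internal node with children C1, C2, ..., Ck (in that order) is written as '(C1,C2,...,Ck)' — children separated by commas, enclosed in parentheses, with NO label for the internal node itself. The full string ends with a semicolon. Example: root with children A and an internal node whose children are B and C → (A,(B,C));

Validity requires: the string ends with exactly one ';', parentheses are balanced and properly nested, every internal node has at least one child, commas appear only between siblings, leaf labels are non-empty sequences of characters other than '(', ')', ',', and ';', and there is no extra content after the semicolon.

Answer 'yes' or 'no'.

Input: ((M,(W,(A,T,K))),(Z,R));
Paren balance: 5 '(' vs 5 ')' OK
Ends with single ';': True
Full parse: OK
Valid: True

Answer: yes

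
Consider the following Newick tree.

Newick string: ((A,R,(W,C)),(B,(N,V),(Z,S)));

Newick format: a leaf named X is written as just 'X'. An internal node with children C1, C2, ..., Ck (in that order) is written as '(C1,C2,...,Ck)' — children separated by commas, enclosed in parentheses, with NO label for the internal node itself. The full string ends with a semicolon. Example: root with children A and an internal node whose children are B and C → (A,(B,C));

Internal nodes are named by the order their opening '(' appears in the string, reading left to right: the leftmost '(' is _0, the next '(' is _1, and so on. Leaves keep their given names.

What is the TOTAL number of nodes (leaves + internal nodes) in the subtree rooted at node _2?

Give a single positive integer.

Newick: ((A,R,(W,C)),(B,(N,V),(Z,S)));
Locate _2: it is the '(' at position 6 (the 3rd '(' reading left to right).
Query: subtree rooted at _2
_2: subtree_size = 1 + 2
  W: subtree_size = 1 + 0
  C: subtree_size = 1 + 0
Total subtree size of _2: 3

Answer: 3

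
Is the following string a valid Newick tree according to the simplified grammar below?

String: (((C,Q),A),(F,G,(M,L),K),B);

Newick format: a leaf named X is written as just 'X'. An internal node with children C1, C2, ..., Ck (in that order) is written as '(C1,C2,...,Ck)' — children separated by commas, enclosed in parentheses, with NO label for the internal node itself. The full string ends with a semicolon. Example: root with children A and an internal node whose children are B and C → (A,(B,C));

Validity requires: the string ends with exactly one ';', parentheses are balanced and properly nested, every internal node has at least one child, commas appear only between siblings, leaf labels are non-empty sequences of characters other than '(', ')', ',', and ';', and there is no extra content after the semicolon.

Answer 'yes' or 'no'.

Answer: yes

Derivation:
Input: (((C,Q),A),(F,G,(M,L),K),B);
Paren balance: 5 '(' vs 5 ')' OK
Ends with single ';': True
Full parse: OK
Valid: True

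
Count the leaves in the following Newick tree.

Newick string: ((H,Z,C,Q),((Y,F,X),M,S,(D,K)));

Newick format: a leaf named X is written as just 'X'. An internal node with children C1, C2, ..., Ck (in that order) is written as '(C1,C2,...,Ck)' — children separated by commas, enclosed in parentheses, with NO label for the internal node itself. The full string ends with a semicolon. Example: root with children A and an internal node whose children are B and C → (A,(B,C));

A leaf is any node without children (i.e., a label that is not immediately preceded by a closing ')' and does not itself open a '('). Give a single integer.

Newick: ((H,Z,C,Q),((Y,F,X),M,S,(D,K)));
Scan left-to-right; a leaf is any maximal label run not followed by '(':
  pos 2: leaf 'H' → count = 1
  pos 4: leaf 'Z' → count = 2
  pos 6: leaf 'C' → count = 3
  pos 8: leaf 'Q' → count = 4
  pos 13: leaf 'Y' → count = 5
  pos 15: leaf 'F' → count = 6
  pos 17: leaf 'X' → count = 7
  pos 20: leaf 'M' → count = 8
  pos 22: leaf 'S' → count = 9
  pos 25: leaf 'D' → count = 10
  pos 27: leaf 'K' → count = 11
Total leaves: 11

Answer: 11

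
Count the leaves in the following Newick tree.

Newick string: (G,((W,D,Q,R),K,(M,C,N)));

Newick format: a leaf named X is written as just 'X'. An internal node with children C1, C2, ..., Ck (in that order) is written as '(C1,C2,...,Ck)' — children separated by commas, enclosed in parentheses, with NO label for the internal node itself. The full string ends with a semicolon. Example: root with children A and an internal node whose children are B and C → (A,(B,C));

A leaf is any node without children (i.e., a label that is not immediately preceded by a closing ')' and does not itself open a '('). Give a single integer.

Newick: (G,((W,D,Q,R),K,(M,C,N)));
Scan left-to-right; a leaf is any maximal label run not followed by '(':
  pos 1: leaf 'G' → count = 1
  pos 5: leaf 'W' → count = 2
  pos 7: leaf 'D' → count = 3
  pos 9: leaf 'Q' → count = 4
  pos 11: leaf 'R' → count = 5
  pos 14: leaf 'K' → count = 6
  pos 17: leaf 'M' → count = 7
  pos 19: leaf 'C' → count = 8
  pos 21: leaf 'N' → count = 9
Total leaves: 9

Answer: 9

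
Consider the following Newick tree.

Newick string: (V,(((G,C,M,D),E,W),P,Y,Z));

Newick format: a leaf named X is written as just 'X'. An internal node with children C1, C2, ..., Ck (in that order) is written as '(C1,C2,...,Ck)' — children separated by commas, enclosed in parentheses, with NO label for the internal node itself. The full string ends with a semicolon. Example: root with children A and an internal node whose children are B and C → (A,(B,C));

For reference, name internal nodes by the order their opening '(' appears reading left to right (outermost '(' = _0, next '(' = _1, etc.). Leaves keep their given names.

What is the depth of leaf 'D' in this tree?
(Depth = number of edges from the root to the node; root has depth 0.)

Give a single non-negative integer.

Answer: 4

Derivation:
Newick: (V,(((G,C,M,D),E,W),P,Y,Z));
Naming internals by '(' encounter order: outermost '(' = _0, next = _1, ...
Query node: D
Path from root: _0 -> _1 -> _2 -> _3 -> D
Depth of D: 4 (number of edges from root)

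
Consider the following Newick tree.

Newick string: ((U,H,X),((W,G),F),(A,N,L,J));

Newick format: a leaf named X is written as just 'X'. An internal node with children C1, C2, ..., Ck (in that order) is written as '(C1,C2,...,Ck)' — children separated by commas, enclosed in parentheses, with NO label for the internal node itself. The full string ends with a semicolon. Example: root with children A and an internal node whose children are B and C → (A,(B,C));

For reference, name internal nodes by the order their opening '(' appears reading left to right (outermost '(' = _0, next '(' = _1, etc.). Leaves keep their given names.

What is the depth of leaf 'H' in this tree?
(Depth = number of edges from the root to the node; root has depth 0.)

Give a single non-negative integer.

Answer: 2

Derivation:
Newick: ((U,H,X),((W,G),F),(A,N,L,J));
Naming internals by '(' encounter order: outermost '(' = _0, next = _1, ...
Query node: H
Path from root: _0 -> _1 -> H
Depth of H: 2 (number of edges from root)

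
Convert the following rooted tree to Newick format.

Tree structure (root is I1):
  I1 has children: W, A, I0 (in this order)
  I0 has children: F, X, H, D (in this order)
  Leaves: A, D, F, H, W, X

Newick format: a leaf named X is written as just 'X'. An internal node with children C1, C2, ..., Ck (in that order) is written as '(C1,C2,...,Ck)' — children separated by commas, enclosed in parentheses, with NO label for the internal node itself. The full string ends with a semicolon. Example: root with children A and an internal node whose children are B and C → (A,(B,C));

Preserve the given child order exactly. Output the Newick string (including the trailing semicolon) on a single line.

Answer: (W,A,(F,X,H,D));

Derivation:
internal I1 with children ['W', 'A', 'I0']
  leaf 'W' → 'W'
  leaf 'A' → 'A'
  internal I0 with children ['F', 'X', 'H', 'D']
    leaf 'F' → 'F'
    leaf 'X' → 'X'
    leaf 'H' → 'H'
    leaf 'D' → 'D'
  → '(F,X,H,D)'
→ '(W,A,(F,X,H,D))'
Final: (W,A,(F,X,H,D));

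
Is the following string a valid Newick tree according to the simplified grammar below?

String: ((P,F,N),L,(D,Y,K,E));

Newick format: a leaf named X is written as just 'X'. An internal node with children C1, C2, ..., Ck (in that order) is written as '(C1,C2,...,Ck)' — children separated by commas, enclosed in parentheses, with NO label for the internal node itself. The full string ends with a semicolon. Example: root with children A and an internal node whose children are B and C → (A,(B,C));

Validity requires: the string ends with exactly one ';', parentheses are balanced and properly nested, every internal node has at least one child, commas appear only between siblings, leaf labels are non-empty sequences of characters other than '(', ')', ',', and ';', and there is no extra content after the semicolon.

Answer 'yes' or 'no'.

Answer: yes

Derivation:
Input: ((P,F,N),L,(D,Y,K,E));
Paren balance: 3 '(' vs 3 ')' OK
Ends with single ';': True
Full parse: OK
Valid: True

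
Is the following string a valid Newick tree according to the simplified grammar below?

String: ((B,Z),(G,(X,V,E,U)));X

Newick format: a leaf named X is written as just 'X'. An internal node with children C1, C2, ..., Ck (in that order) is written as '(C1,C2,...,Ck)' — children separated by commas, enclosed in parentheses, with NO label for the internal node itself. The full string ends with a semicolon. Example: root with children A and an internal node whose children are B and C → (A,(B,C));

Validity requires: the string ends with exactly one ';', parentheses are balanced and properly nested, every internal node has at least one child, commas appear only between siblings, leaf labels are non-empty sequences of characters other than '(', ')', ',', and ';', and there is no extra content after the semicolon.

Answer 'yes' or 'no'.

Input: ((B,Z),(G,(X,V,E,U)));X
Paren balance: 4 '(' vs 4 ')' OK
Ends with single ';': False
Full parse: FAILS (must end with ;)
Valid: False

Answer: no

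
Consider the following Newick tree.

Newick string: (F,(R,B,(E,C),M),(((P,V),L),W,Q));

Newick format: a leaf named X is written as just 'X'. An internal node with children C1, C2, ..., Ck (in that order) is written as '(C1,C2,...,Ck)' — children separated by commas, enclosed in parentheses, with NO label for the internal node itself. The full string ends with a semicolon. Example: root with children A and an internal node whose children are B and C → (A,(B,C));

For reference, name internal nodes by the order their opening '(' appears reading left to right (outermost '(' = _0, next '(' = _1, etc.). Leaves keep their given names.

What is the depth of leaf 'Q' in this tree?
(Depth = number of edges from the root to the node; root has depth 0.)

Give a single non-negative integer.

Answer: 2

Derivation:
Newick: (F,(R,B,(E,C),M),(((P,V),L),W,Q));
Naming internals by '(' encounter order: outermost '(' = _0, next = _1, ...
Query node: Q
Path from root: _0 -> _3 -> Q
Depth of Q: 2 (number of edges from root)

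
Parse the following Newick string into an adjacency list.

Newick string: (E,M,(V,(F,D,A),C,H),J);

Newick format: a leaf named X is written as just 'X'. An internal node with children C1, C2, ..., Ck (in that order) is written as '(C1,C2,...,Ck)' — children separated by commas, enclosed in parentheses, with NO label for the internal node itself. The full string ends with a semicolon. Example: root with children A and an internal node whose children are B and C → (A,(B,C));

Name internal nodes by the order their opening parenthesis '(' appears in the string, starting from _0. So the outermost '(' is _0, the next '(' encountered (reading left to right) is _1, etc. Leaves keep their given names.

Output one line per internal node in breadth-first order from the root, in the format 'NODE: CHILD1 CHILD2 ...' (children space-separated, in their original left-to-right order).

Answer: _0: E M _1 J
_1: V _2 C H
_2: F D A

Derivation:
Input: (E,M,(V,(F,D,A),C,H),J);
Scanning left-to-right, naming '(' by encounter order:
  pos 0: '(' -> open internal node _0 (depth 1)
  pos 5: '(' -> open internal node _1 (depth 2)
  pos 8: '(' -> open internal node _2 (depth 3)
  pos 14: ')' -> close internal node _2 (now at depth 2)
  pos 19: ')' -> close internal node _1 (now at depth 1)
  pos 22: ')' -> close internal node _0 (now at depth 0)
Total internal nodes: 3
BFS adjacency from root:
  _0: E M _1 J
  _1: V _2 C H
  _2: F D A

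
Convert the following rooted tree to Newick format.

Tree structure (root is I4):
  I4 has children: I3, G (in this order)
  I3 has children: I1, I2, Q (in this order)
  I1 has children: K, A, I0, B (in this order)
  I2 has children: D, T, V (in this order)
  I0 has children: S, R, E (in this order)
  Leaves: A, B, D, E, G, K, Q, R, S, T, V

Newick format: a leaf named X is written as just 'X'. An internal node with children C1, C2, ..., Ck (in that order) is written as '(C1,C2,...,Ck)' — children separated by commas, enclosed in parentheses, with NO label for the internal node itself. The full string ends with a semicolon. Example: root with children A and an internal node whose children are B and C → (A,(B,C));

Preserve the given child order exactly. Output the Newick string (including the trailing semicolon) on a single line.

internal I4 with children ['I3', 'G']
  internal I3 with children ['I1', 'I2', 'Q']
    internal I1 with children ['K', 'A', 'I0', 'B']
      leaf 'K' → 'K'
      leaf 'A' → 'A'
      internal I0 with children ['S', 'R', 'E']
        leaf 'S' → 'S'
        leaf 'R' → 'R'
        leaf 'E' → 'E'
      → '(S,R,E)'
      leaf 'B' → 'B'
    → '(K,A,(S,R,E),B)'
    internal I2 with children ['D', 'T', 'V']
      leaf 'D' → 'D'
      leaf 'T' → 'T'
      leaf 'V' → 'V'
    → '(D,T,V)'
    leaf 'Q' → 'Q'
  → '((K,A,(S,R,E),B),(D,T,V),Q)'
  leaf 'G' → 'G'
→ '(((K,A,(S,R,E),B),(D,T,V),Q),G)'
Final: (((K,A,(S,R,E),B),(D,T,V),Q),G);

Answer: (((K,A,(S,R,E),B),(D,T,V),Q),G);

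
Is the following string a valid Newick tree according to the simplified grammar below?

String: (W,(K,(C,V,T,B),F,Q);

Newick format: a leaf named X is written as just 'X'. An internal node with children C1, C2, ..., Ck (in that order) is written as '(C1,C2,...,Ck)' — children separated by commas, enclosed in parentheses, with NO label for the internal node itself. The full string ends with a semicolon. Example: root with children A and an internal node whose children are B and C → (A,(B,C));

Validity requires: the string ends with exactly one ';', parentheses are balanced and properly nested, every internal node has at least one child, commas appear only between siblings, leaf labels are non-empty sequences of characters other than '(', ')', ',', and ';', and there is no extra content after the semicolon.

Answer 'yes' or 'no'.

Answer: no

Derivation:
Input: (W,(K,(C,V,T,B),F,Q);
Paren balance: 3 '(' vs 2 ')' MISMATCH
Ends with single ';': True
Full parse: FAILS (expected , or ) at pos 20)
Valid: False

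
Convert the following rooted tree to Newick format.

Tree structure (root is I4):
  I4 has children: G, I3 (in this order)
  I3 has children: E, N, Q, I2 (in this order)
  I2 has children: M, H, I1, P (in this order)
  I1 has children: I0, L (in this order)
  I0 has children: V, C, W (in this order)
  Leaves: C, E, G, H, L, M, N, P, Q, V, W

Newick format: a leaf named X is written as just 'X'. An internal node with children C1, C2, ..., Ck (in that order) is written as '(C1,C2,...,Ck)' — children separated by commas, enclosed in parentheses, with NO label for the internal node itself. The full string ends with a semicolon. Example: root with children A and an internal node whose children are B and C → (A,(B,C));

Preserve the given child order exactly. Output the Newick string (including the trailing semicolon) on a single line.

internal I4 with children ['G', 'I3']
  leaf 'G' → 'G'
  internal I3 with children ['E', 'N', 'Q', 'I2']
    leaf 'E' → 'E'
    leaf 'N' → 'N'
    leaf 'Q' → 'Q'
    internal I2 with children ['M', 'H', 'I1', 'P']
      leaf 'M' → 'M'
      leaf 'H' → 'H'
      internal I1 with children ['I0', 'L']
        internal I0 with children ['V', 'C', 'W']
          leaf 'V' → 'V'
          leaf 'C' → 'C'
          leaf 'W' → 'W'
        → '(V,C,W)'
        leaf 'L' → 'L'
      → '((V,C,W),L)'
      leaf 'P' → 'P'
    → '(M,H,((V,C,W),L),P)'
  → '(E,N,Q,(M,H,((V,C,W),L),P))'
→ '(G,(E,N,Q,(M,H,((V,C,W),L),P)))'
Final: (G,(E,N,Q,(M,H,((V,C,W),L),P)));

Answer: (G,(E,N,Q,(M,H,((V,C,W),L),P)));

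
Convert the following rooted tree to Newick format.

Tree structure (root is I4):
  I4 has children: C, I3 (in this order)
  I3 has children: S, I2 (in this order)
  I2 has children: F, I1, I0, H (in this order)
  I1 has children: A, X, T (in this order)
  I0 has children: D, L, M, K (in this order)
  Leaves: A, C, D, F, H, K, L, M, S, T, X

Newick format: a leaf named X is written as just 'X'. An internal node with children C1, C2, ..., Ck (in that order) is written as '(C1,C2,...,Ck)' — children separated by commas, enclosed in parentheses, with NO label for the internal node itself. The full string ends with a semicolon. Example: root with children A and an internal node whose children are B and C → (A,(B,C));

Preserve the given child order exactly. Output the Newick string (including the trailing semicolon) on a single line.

internal I4 with children ['C', 'I3']
  leaf 'C' → 'C'
  internal I3 with children ['S', 'I2']
    leaf 'S' → 'S'
    internal I2 with children ['F', 'I1', 'I0', 'H']
      leaf 'F' → 'F'
      internal I1 with children ['A', 'X', 'T']
        leaf 'A' → 'A'
        leaf 'X' → 'X'
        leaf 'T' → 'T'
      → '(A,X,T)'
      internal I0 with children ['D', 'L', 'M', 'K']
        leaf 'D' → 'D'
        leaf 'L' → 'L'
        leaf 'M' → 'M'
        leaf 'K' → 'K'
      → '(D,L,M,K)'
      leaf 'H' → 'H'
    → '(F,(A,X,T),(D,L,M,K),H)'
  → '(S,(F,(A,X,T),(D,L,M,K),H))'
→ '(C,(S,(F,(A,X,T),(D,L,M,K),H)))'
Final: (C,(S,(F,(A,X,T),(D,L,M,K),H)));

Answer: (C,(S,(F,(A,X,T),(D,L,M,K),H)));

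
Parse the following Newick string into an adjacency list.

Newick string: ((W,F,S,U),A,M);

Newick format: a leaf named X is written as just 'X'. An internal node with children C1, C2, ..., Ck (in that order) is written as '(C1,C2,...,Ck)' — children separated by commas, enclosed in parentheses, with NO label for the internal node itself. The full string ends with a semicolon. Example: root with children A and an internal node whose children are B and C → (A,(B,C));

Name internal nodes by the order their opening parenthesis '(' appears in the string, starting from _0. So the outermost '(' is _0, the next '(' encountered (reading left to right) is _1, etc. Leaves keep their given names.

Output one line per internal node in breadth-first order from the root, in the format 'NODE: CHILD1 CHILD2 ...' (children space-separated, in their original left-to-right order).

Input: ((W,F,S,U),A,M);
Scanning left-to-right, naming '(' by encounter order:
  pos 0: '(' -> open internal node _0 (depth 1)
  pos 1: '(' -> open internal node _1 (depth 2)
  pos 9: ')' -> close internal node _1 (now at depth 1)
  pos 14: ')' -> close internal node _0 (now at depth 0)
Total internal nodes: 2
BFS adjacency from root:
  _0: _1 A M
  _1: W F S U

Answer: _0: _1 A M
_1: W F S U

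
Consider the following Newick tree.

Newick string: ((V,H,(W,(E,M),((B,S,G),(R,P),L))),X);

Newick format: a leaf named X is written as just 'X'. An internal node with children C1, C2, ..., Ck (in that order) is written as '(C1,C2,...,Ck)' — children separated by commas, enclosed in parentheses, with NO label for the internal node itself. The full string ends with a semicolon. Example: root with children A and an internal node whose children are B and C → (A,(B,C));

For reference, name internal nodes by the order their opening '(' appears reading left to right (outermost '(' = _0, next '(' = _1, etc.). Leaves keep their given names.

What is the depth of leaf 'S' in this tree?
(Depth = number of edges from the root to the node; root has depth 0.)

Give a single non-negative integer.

Newick: ((V,H,(W,(E,M),((B,S,G),(R,P),L))),X);
Naming internals by '(' encounter order: outermost '(' = _0, next = _1, ...
Query node: S
Path from root: _0 -> _1 -> _2 -> _4 -> _5 -> S
Depth of S: 5 (number of edges from root)

Answer: 5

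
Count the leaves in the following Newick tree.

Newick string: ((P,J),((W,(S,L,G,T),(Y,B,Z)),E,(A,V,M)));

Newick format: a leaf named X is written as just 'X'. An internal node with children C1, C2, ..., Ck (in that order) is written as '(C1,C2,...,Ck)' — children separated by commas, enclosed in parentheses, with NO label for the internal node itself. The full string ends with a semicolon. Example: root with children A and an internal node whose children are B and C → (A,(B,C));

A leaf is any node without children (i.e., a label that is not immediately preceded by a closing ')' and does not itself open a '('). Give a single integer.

Answer: 14

Derivation:
Newick: ((P,J),((W,(S,L,G,T),(Y,B,Z)),E,(A,V,M)));
Scan left-to-right; a leaf is any maximal label run not followed by '(':
  pos 2: leaf 'P' → count = 1
  pos 4: leaf 'J' → count = 2
  pos 9: leaf 'W' → count = 3
  pos 12: leaf 'S' → count = 4
  pos 14: leaf 'L' → count = 5
  pos 16: leaf 'G' → count = 6
  pos 18: leaf 'T' → count = 7
  pos 22: leaf 'Y' → count = 8
  pos 24: leaf 'B' → count = 9
  pos 26: leaf 'Z' → count = 10
  pos 30: leaf 'E' → count = 11
  pos 33: leaf 'A' → count = 12
  pos 35: leaf 'V' → count = 13
  pos 37: leaf 'M' → count = 14
Total leaves: 14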